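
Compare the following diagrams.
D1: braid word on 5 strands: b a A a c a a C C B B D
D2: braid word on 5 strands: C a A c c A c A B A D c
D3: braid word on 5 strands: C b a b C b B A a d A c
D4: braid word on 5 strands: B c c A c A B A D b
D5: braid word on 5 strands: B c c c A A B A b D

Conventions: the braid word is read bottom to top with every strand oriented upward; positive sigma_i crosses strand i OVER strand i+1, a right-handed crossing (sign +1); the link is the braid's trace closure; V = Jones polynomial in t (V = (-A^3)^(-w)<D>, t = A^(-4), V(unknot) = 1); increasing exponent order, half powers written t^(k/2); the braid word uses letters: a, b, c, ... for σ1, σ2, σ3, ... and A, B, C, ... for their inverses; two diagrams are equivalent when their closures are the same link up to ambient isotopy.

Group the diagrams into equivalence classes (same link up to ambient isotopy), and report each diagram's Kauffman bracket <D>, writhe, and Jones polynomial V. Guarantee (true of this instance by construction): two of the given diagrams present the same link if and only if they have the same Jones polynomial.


grouping into links: {D1} | {D2, D4, D5} | {D3}
V(D1) = t + t^3 - t^4  (w 0, c 12, <D> = -A^-16 + A^-12 + A^-4)
V(D2) = -t^-3 + t^-2 - t^-1 + 3 - t + t^2 - t^3  [12 crossings, <D> = -A^-18 + A^-14 - A^-10 + 3A^-6 - A^-2 + A^2 - A^6, w = -2]
V(D3) = 1  [12 crossings, <D> = A^6, w = +2]
V(D4) = -t^-3 + t^-2 - t^-1 + 3 - t + t^2 - t^3  (w -2, c 10, <D> = -A^-18 + A^-14 - A^-10 + 3A^-6 - A^-2 + A^2 - A^6)
V(D5) = -t^-3 + t^-2 - t^-1 + 3 - t + t^2 - t^3  [10 crossings, <D> = -A^-18 + A^-14 - A^-10 + 3A^-6 - A^-2 + A^2 - A^6, w = -2]
key observation: comparing 5 Jones polynomials yields 3 groups


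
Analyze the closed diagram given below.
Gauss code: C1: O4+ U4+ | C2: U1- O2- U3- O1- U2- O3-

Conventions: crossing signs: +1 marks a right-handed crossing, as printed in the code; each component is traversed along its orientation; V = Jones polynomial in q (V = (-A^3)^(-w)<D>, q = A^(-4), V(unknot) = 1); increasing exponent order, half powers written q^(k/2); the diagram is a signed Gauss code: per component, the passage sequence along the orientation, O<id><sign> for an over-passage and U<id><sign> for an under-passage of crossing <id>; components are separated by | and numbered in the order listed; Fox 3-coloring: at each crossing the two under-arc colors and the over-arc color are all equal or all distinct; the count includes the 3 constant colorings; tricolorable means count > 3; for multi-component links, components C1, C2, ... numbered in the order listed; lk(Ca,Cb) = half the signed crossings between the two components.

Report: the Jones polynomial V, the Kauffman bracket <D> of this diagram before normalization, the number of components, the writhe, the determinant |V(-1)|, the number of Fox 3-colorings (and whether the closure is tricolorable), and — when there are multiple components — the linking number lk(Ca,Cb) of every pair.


V = q^(-9/2) - q^(-5/2) - q^(-3/2) - q^(-1/2)
<D> = -A^-4 - 1 - A^4 + A^12 (w = -2)
2 components over 4 crossings, w = -2
lk(C1,C2): 0
27 Fox colorings among 3^4, |V(-1)| = 0: tricolorable
why: |V(-1)| = 0: so tricolorable, since 3 divides 0


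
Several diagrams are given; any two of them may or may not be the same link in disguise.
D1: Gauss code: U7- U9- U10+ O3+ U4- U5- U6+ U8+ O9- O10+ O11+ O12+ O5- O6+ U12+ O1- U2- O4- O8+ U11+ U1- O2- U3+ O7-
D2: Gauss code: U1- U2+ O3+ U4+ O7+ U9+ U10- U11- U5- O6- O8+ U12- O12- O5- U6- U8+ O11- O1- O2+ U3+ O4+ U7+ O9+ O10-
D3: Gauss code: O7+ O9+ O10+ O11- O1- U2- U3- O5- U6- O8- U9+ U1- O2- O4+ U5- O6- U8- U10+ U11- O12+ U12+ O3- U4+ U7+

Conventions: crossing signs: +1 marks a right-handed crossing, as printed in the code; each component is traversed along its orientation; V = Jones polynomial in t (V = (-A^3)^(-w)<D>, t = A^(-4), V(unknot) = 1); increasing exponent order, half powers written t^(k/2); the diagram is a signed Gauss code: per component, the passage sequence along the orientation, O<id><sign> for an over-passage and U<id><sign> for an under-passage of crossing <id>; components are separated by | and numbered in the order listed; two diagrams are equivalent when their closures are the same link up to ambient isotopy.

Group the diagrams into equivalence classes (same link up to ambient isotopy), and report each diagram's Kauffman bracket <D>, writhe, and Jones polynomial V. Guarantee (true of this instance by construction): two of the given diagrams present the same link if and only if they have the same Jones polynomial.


equivalence classes: {D1} | {D2} | {D3}
D1 (bracket 1; 12 crossings at w = 0): V = 1
D2 (bracket -A^-16 + A^-12 + A^-4; 12 crossings at w = 0): V = t + t^3 - t^4
V(D3) = -t^-4 + t^-3 + t^-1  (w -2, c 12, <D> = A^-2 + A^6 - A^10)
observation: V(t) takes 3 values over 3 diagrams, fixing the grouping


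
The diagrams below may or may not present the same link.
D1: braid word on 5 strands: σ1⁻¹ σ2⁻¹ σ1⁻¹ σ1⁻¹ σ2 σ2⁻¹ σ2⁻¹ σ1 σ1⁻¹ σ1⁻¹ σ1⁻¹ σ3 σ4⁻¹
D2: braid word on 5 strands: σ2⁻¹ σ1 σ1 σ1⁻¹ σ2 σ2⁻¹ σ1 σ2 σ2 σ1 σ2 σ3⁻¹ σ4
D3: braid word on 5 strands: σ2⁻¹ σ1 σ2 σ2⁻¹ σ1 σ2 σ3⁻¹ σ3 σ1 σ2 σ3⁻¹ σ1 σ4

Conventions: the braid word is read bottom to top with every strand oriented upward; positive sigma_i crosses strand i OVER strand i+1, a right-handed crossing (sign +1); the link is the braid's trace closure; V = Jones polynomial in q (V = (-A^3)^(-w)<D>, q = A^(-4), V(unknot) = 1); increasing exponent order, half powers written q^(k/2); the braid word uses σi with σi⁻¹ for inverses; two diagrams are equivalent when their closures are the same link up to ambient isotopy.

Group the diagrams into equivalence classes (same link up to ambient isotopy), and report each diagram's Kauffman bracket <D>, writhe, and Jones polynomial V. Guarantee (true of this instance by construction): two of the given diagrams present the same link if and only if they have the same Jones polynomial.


grouping into links: {D1} | {D2, D3}
V(D1) = q^(-15/2) - q^(-13/2) - q^(-9/2) - q^(-5/2)  (w -7, c 13, <D> = A^-11 + A^-3 + A^5 - A^9)
V(D2) = -q^(3/2) - 2q^(7/2) + q^(9/2) - q^(11/2) + q^(13/2)  [13 crossings, <D> = -A^-11 + A^-7 - A^-3 + 2A + A^9, w = +5]
V(D3) = -q^(3/2) - 2q^(7/2) + q^(9/2) - q^(11/2) + q^(13/2)  [13 crossings, <D> = -A^-11 + A^-7 - A^-3 + 2A + A^9, w = +5]
why: comparing 3 Jones polynomials yields 2 groups


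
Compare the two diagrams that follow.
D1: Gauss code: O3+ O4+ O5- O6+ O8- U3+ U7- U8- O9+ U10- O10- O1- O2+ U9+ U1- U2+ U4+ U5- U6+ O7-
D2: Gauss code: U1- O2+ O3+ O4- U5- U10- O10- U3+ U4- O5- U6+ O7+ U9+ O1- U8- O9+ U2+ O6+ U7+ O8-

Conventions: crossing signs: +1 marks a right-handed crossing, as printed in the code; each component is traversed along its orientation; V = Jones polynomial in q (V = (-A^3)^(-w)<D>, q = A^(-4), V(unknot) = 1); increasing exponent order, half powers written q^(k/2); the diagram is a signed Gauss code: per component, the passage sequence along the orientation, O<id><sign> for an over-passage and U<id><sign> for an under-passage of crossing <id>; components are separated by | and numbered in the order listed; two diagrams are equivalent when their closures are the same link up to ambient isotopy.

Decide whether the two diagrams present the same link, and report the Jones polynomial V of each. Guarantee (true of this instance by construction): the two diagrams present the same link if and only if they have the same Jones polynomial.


equivalent: no
V(D1) = 1  (w 0, c 10, <D> = 1)
V(D2) = q^-1 - 1 + 2q - 2q^2 + 2q^3 - 2q^4 + q^5  (w 0, c 10, <D> = A^-20 - 2A^-16 + 2A^-12 - 2A^-8 + 2A^-4 - 1 + A^4)
why: 2 classes among 2 diagrams; unequal V(q) rules out equality


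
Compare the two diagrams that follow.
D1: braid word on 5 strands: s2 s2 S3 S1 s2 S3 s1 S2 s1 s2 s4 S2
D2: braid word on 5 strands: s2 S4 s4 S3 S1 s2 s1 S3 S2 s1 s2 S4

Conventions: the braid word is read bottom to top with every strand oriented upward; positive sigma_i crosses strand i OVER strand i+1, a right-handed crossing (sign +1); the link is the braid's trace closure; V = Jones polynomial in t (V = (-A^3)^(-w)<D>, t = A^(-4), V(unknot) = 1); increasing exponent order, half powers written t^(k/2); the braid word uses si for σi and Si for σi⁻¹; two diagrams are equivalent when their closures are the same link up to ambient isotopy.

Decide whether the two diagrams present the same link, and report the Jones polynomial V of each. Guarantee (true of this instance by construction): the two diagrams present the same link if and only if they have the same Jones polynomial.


equivalent: yes
D1 (bracket -A^-14 + 2A^-10 - 2A^-6 + 3A^-2 - 3A^2 + 3A^6 - 2A^10 + A^14; 12 crossings at w = +2): V = t^-2 - 2t^-1 + 3 - 3t + 3t^2 - 2t^3 + 2t^4 - t^5
V(D2) = t^-2 - 2t^-1 + 3 - 3t + 3t^2 - 2t^3 + 2t^4 - t^5  [12 crossings, <D> = -A^-20 + 2A^-16 - 2A^-12 + 3A^-8 - 3A^-4 + 3 - 2A^4 + A^8, w = 0]
observation: Markov moves rewrite D1 (12 crossings) into D2 (12)


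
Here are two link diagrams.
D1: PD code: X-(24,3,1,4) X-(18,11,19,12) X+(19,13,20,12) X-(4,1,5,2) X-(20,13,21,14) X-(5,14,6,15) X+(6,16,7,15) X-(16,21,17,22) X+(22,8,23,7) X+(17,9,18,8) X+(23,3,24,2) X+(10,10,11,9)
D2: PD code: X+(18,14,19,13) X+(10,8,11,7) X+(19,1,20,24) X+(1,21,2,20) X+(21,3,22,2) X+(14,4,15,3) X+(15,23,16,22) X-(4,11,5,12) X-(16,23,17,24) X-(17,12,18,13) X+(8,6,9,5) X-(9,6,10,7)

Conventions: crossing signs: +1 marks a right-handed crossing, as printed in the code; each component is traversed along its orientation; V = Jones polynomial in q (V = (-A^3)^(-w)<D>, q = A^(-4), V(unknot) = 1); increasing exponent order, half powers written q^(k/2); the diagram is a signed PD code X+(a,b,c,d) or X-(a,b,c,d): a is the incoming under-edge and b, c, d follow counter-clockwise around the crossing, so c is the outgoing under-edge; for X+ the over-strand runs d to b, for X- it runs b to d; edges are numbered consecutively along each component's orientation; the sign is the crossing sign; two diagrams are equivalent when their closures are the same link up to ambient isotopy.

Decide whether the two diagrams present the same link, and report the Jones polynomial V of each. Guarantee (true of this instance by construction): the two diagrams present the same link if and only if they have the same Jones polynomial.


same link: no
V(D1) = 1  [12 crossings, <D> = 1, w = 0]
V(D2) = q + q^3 - q^4  (w +4, c 12, <D> = -A^-4 + 1 + A^8)
note: comparing 2 Jones polynomials yields 2 groups


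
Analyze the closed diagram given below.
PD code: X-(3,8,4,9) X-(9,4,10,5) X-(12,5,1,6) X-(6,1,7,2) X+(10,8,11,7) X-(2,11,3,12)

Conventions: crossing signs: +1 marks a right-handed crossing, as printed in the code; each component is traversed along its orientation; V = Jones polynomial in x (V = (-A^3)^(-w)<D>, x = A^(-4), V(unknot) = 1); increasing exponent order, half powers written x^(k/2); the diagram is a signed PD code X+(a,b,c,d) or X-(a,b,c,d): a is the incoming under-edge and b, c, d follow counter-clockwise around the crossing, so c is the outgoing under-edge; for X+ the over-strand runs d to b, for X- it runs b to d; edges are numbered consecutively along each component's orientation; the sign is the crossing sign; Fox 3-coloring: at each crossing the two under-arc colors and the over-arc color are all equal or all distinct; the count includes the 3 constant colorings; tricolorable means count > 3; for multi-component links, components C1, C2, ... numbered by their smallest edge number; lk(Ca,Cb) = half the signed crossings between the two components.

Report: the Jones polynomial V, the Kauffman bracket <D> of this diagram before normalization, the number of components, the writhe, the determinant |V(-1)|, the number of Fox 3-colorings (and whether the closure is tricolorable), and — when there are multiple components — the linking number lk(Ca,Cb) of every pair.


Jones polynomial: V(x) = -x^-6 + x^-5 - x^-4 + 2x^-3 - x^-2 + x^-1
<D> = A^-8 - A^-4 + 2 - A^4 + A^8 - A^12; writhe -4
components 1, writhe -4 (6 crossings)
3-colorings: 3 of 3^6, det 7 — not tricolorable
note: V spans 5 powers of x: at least 5 crossings in any diagram


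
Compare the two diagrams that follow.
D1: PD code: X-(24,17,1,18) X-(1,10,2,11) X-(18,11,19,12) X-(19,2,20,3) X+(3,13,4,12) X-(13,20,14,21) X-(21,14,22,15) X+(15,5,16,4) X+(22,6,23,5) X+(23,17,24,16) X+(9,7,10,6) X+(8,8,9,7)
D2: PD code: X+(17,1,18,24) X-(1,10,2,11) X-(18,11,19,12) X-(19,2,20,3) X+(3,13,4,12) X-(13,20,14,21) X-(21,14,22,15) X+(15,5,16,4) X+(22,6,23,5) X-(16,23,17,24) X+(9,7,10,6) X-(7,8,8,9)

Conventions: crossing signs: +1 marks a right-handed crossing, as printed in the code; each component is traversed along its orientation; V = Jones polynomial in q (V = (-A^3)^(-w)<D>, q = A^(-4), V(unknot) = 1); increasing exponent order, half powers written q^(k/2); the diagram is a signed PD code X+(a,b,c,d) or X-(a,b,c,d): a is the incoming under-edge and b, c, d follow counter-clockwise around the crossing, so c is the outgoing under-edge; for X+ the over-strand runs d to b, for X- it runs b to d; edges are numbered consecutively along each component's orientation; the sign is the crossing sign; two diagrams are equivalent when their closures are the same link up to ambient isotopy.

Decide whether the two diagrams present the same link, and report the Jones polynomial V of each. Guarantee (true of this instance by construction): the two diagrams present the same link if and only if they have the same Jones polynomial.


equivalent: yes
D1 (bracket A^4 + A^12 - A^16; 12 crossings at w = 0): V = -q^-4 + q^-3 + q^-1
V(D2) = -q^-4 + q^-3 + q^-1  [12 crossings, <D> = A^-2 + A^6 - A^10, w = -2]
observation: Reidemeister moves carry D1 (12 crossings) to D2 (12)


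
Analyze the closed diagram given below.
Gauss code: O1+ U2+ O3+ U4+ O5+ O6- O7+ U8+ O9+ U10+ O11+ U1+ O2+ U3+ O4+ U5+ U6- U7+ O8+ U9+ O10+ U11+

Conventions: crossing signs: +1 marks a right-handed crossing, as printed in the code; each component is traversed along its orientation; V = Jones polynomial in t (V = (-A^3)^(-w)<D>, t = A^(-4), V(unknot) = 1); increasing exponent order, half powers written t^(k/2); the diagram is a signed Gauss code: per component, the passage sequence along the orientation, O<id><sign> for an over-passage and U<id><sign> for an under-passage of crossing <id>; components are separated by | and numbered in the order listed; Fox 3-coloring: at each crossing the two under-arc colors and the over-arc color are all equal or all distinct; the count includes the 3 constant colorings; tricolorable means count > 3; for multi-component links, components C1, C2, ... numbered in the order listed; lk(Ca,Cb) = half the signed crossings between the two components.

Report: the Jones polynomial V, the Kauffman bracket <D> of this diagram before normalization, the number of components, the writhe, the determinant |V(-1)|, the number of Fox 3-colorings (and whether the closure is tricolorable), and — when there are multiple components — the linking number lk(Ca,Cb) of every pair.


V = t^4 + t^6 - t^7 + t^8 - t^9 + t^10 - t^11 + t^12 - t^13
<D> = A^-25 - A^-21 + A^-17 - A^-13 + A^-9 - A^-5 + A^-1 - A^3 - A^11 (w = +9)
1 component over 11 crossings, w = +9
9 Fox colorings among 3^11, |V(-1)| = 9: tricolorable
why: the span of V is 9, forcing >= 9 crossings in any diagram


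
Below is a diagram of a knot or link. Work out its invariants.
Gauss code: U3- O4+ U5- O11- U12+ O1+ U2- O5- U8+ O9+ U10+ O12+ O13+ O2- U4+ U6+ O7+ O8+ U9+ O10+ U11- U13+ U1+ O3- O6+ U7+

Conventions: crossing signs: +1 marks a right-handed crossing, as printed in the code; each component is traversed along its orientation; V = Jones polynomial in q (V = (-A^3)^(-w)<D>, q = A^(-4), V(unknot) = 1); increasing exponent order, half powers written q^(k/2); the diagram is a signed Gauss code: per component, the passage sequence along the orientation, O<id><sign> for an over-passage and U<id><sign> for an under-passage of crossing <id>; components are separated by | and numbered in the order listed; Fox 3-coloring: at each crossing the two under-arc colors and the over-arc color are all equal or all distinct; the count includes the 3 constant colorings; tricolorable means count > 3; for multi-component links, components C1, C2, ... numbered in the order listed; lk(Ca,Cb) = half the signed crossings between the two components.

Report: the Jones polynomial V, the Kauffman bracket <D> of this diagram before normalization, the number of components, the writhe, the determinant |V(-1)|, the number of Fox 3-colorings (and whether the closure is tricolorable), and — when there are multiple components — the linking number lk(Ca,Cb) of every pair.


V(q) = q^2 - q^3 + 2q^4 - 2q^5 + 3q^6 - 2q^7 + q^8 - q^9
bracket: A^-21 - A^-17 + 2A^-13 - 3A^-9 + 2A^-5 - 2A^-1 + A^3 - A^7, w = +5
1 component, writhe +5, over 13 crossings
det 13, colorings 3 of 3^13 — not tricolorable
observation: |V(-1)| = 13: so not tricolorable, since 3 does not divide 13


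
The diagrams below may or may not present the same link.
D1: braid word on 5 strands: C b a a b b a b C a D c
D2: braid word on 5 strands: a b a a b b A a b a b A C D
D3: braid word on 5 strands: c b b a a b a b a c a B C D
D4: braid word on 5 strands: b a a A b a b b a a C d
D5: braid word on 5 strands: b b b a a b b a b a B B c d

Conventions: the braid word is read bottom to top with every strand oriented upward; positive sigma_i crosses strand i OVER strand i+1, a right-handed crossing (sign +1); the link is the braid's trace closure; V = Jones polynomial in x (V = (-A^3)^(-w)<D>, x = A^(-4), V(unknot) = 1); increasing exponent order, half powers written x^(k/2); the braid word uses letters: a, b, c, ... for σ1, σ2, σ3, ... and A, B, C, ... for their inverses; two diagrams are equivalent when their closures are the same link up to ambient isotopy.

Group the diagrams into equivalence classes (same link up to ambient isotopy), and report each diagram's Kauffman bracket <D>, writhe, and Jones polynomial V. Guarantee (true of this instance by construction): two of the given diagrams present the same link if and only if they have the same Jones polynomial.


classes: {D1, D2, D3, D4, D5}
V(D1) = x^3 + x^5 - x^8  [12 crossings, <D> = -A^-14 + A^-2 + A^6, w = +6]
D2 (bracket -A^-14 + A^-2 + A^6; 14 crossings at w = +6): V = x^3 + x^5 - x^8
D3 (bracket -A^-8 + A^4 + A^12; 14 crossings at w = +8): V = x^3 + x^5 - x^8
D4 (bracket -A^-8 + A^4 + A^12; 12 crossings at w = +8): V = x^3 + x^5 - x^8
V(D5) = x^3 + x^5 - x^8  (w +10, c 14, <D> = -A^-2 + A^10 + A^18)
note: one V(x) for all 5 diagrams — one class (guaranteed)


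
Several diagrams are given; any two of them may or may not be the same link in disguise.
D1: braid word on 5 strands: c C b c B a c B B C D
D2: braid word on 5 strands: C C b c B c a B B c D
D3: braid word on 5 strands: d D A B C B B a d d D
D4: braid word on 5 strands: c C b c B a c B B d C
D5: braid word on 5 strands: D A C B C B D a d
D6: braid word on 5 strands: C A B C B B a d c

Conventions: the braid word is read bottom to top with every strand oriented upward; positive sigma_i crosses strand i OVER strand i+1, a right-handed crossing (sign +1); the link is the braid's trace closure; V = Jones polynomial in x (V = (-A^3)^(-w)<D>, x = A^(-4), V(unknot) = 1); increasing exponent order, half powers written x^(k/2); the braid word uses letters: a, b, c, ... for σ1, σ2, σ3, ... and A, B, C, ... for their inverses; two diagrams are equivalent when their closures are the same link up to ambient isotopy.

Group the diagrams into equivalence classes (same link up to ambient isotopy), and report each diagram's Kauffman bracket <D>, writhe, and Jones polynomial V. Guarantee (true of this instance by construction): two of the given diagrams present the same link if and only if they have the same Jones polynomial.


grouping into links: {D1, D2, D4} | {D3, D5, D6}
V(D1) = x^(-7/2) - 2x^(-5/2) + x^(-3/2) - 2x^(-1/2) + x^(1/2) - x^(3/2)  (w -1, c 11, <D> = A^-9 - A^-5 + 2A^-1 - A^3 + 2A^7 - A^11)
V(D2) = x^(-7/2) - 2x^(-5/2) + x^(-3/2) - 2x^(-1/2) + x^(1/2) - x^(3/2)  (w -1, c 11, <D> = A^-9 - A^-5 + 2A^-1 - A^3 + 2A^7 - A^11)
V(D3) = x^(-9/2) - x^(-5/2) - x^(-3/2) - x^(-1/2)  (w -3, c 11, <D> = A^-7 + A^-3 + A - A^9)
D4 (bracket A^-3 - A + 2A^5 - A^9 + 2A^13 - A^17; 11 crossings at w = +1): V = x^(-7/2) - 2x^(-5/2) + x^(-3/2) - 2x^(-1/2) + x^(1/2) - x^(3/2)
V(D5) = x^(-9/2) - x^(-5/2) - x^(-3/2) - x^(-1/2)  (w -5, c 9, <D> = A^-13 + A^-9 + A^-5 - A^3)
V(D6) = x^(-9/2) - x^(-5/2) - x^(-3/2) - x^(-1/2)  [9 crossings, <D> = A^-7 + A^-3 + A - A^9, w = -3]
why: 2 classes among 6 diagrams; unequal V(x) rules out equality


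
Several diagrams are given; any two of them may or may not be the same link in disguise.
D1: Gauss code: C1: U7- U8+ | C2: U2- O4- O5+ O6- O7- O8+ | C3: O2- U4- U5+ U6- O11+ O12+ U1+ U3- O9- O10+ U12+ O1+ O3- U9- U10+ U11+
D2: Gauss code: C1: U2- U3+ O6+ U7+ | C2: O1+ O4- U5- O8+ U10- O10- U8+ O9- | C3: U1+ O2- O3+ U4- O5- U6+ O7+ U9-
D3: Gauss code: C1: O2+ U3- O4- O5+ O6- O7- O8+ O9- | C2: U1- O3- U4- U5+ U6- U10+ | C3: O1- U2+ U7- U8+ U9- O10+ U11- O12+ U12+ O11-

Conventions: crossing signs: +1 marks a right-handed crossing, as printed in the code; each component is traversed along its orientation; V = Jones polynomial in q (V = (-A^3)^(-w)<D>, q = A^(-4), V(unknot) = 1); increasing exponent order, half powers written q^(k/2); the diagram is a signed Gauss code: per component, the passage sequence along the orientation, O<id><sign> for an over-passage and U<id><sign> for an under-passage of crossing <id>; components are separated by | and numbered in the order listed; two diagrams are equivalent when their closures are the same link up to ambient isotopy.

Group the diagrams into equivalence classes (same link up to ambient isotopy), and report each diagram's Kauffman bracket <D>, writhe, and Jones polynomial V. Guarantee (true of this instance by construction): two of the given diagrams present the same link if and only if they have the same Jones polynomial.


classes: {D1, D3} | {D2}
V(D1) = q^-3 + q^-2 + q^-1 + 1  [12 crossings, <D> = 1 + A^4 + A^8 + A^12, w = 0]
V(D2) = q^-2 + 2 + q^2  (w 0, c 10, <D> = A^-8 + 2 + A^8)
V(D3) = q^-3 + q^-2 + q^-1 + 1  [12 crossings, <D> = A^-6 + A^-2 + A^2 + A^6, w = -2]
note: V(q) takes 2 values over 3 diagrams, fixing the grouping


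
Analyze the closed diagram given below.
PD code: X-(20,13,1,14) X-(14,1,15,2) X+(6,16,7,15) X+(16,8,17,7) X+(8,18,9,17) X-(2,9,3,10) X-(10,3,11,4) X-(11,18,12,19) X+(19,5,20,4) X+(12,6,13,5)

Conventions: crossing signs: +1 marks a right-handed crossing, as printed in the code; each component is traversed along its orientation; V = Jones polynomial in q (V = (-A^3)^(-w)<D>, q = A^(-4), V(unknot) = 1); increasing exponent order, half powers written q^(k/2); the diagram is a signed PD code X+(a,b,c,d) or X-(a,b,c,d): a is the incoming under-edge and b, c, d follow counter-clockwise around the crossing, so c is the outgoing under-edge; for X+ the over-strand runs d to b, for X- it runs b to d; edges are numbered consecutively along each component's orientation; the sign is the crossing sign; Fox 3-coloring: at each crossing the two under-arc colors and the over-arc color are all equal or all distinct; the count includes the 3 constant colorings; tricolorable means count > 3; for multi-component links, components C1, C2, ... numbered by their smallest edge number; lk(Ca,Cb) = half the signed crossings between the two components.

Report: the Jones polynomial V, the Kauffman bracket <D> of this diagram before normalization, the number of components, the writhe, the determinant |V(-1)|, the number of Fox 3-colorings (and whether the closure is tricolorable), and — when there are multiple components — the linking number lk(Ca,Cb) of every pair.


V(q) = q^-4 - 2q^-3 + 3q^-2 - 4q^-1 + 5 - 4q + 3q^2 - 2q^3 + q^4
bracket: A^-16 - 2A^-12 + 3A^-8 - 4A^-4 + 5 - 4A^4 + 3A^8 - 2A^12 + A^16, w = 0
1 component, writhe 0, over 10 crossings
det 25, colorings 3 of 3^10 — not tricolorable
observation: V is palindromic (span 8, det 25): q -> 1/q fixes it; necessary, not sufficient, for amphichirality


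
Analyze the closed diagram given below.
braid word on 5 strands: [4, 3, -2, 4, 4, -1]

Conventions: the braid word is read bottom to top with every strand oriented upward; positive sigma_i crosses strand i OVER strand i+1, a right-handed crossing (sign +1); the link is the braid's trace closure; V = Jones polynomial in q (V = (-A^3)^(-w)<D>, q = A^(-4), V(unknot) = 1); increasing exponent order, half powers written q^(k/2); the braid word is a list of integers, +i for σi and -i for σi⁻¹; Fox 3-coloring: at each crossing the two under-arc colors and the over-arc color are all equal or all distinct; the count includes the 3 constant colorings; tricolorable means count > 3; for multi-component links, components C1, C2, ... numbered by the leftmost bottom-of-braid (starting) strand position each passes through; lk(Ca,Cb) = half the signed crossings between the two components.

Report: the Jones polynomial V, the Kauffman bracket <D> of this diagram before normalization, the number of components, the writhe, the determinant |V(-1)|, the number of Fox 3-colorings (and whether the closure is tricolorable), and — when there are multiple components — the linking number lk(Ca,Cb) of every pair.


V = q + q^3 - q^4
<D> = -A^-10 + A^-6 + A^2 (w = +2)
1 component over 6 crossings, w = +2
9 Fox colorings among 3^6, |V(-1)| = 3: tricolorable
why: |V(-1)| = 3: so tricolorable, since 3 divides 3


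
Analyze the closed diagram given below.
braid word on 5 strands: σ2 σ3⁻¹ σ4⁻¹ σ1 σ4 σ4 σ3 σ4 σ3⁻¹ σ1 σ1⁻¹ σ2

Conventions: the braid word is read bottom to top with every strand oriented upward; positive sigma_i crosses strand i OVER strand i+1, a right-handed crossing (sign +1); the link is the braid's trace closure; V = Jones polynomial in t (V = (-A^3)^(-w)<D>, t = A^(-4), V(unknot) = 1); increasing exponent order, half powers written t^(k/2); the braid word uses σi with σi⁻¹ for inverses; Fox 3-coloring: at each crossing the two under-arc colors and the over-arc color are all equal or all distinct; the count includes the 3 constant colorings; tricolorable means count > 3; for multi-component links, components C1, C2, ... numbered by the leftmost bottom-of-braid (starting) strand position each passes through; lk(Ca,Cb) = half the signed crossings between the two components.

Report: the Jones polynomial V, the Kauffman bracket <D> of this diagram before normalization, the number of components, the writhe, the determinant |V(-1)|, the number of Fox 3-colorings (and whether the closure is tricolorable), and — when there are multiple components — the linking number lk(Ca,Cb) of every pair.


V = 1 + t + t^2 + t^3
<D> = 1 + A^4 + A^8 + A^12 (w = +4)
3 components over 12 crossings, w = +4
lk(C1,C2): +1
lk(C1,C3) = 0
linking number lk(C2,C3) = 0
9 Fox colorings among 3^12, |V(-1)| = 0: tricolorable
why: the span of V is 3, within the link bound 12 + 3 - 1


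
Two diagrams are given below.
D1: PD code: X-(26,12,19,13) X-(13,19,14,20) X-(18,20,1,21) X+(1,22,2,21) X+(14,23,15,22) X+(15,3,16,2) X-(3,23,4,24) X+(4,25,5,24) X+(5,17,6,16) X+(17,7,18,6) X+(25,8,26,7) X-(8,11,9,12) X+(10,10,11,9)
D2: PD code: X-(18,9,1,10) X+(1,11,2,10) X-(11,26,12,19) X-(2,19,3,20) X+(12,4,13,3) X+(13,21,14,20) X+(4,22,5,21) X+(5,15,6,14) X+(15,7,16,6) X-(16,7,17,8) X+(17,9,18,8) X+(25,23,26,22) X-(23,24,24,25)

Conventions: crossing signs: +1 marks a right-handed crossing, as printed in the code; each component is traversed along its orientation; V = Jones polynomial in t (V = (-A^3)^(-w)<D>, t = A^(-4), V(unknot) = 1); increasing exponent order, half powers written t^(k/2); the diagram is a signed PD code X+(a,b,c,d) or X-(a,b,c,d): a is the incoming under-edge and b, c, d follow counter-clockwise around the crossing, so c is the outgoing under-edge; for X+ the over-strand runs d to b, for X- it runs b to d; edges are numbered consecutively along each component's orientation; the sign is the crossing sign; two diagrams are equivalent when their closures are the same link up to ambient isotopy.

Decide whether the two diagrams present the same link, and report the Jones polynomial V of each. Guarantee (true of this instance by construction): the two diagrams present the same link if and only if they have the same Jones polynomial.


equivalent: yes
D1 (bracket -A^-9 + A^-1 + A^3 + A^7; 13 crossings at w = +3): V = -t^(1/2) - t^(3/2) - t^(5/2) + t^(9/2)
V(D2) = -t^(1/2) - t^(3/2) - t^(5/2) + t^(9/2)  (w +3, c 13, <D> = -A^-9 + A^-1 + A^3 + A^7)
key observation: from 13 to 13 crossings by R-moves: one link, two diagrams


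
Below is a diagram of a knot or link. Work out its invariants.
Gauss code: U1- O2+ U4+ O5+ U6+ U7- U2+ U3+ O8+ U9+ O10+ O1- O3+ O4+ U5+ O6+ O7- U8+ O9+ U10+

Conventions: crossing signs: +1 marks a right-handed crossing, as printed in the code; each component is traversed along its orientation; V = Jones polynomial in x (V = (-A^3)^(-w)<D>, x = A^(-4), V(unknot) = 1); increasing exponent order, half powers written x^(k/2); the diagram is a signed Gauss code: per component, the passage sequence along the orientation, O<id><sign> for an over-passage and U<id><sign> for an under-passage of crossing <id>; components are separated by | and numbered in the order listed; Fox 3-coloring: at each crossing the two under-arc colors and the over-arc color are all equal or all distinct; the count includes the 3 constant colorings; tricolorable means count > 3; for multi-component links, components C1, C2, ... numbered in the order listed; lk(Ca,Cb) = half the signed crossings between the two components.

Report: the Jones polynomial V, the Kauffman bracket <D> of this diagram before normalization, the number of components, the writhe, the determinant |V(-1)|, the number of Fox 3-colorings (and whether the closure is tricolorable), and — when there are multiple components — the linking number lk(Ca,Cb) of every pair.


Jones polynomial: V(x) = x^2 + x^4 - x^5 + x^6 - x^7
<D> = -A^-10 + A^-6 - A^-2 + A^2 + A^10; writhe +6
components 1, writhe +6 (10 crossings)
3-colorings: 3 of 3^10, det 5 — not tricolorable
note: w = +6 (over 10 crossings) is diagram-only; (-A^3)^(-6) removes it from V


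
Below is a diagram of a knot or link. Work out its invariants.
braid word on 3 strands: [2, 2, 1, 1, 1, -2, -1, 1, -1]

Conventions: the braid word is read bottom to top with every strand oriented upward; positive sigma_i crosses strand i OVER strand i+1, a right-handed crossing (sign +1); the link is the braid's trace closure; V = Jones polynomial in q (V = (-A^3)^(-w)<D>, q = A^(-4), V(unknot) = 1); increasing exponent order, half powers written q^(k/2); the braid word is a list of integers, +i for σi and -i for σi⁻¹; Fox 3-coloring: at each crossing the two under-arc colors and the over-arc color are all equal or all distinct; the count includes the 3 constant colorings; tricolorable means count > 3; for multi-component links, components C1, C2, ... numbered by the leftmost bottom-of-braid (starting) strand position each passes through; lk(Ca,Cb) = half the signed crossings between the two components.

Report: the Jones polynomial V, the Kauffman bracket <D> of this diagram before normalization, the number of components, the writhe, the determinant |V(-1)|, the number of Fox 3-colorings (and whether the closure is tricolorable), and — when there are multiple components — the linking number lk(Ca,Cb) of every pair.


Jones polynomial: V(q) = -q^(3/2) - q^(7/2) + q^(9/2) - q^(11/2)
<D> = A^-13 - A^-9 + A^-5 + A^3; writhe +3
components 2, writhe +3 (9 crossings)
linking number lk(C1,C2) = +2
3-colorings: 3 of 3^9, det 4 — not tricolorable
note: span 4 respects span(V) <= c + mu - 1 = 10 for this 2-component diagram


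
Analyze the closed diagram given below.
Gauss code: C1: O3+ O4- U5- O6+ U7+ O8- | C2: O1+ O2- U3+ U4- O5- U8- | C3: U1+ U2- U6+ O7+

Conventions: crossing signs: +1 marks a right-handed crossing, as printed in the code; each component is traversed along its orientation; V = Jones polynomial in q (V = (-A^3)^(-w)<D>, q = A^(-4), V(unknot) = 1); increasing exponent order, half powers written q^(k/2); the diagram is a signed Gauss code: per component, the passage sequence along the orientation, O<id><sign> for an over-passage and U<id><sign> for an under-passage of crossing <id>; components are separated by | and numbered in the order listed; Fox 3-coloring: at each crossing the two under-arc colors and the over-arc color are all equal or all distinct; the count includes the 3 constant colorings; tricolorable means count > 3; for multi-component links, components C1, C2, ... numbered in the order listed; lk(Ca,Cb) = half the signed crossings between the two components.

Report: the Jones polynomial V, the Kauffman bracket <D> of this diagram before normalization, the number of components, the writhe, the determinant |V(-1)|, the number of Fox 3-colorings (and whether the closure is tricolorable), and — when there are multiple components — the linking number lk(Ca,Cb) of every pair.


V = q^-2 + 2 + q^2
<D> = A^-8 + 2 + A^8 (w = 0)
3 components over 8 crossings, w = 0
lk(C1,C2): -1
lk(C1,C3) = +1
linking number lk(C2,C3) = 0
3 Fox colorings among 3^8, |V(-1)| = 4: not tricolorable
why: the span of V is 4, within the link bound 8 + 3 - 1


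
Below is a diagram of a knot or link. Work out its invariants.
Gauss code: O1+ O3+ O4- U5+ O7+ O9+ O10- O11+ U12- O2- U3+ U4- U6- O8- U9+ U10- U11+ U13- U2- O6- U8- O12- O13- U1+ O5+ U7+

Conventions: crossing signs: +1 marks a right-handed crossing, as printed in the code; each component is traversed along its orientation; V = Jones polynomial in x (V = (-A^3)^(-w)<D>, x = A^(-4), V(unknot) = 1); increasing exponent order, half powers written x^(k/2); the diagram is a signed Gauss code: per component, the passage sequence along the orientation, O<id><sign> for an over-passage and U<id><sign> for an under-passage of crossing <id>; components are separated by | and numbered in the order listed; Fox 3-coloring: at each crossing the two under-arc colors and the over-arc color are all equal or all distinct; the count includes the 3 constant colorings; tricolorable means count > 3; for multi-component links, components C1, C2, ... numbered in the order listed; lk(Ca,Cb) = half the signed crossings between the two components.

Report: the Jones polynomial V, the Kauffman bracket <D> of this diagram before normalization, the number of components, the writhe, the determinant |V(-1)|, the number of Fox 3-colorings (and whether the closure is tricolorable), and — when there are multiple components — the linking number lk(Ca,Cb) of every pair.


Jones polynomial: V(x) = -x^-3 + x^-2 - x^-1 + 3 - x + x^2 - x^3
<D> = A^-15 - A^-11 + A^-7 - 3A^-3 + A - A^5 + A^9; writhe -1
components 1, writhe -1 (13 crossings)
3-colorings: 27 of 3^13, det 9 — tricolorable
note: palindromic: swapping x for 1/x fixes V


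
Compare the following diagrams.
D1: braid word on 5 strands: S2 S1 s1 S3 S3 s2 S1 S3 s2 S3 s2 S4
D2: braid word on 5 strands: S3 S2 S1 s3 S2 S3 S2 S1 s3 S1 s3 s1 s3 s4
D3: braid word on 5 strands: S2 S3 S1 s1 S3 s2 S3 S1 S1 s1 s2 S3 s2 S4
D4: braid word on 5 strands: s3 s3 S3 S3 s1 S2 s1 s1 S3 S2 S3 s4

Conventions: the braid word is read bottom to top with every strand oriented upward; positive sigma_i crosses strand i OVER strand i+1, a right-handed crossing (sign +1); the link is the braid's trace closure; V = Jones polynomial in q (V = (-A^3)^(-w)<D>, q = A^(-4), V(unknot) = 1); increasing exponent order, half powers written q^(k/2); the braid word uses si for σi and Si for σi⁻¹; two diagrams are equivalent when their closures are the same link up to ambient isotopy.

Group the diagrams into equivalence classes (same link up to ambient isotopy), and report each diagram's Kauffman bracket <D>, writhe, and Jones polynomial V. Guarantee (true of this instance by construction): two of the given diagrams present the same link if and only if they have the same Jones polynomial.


grouping into links: {D1, D3} | {D2} | {D4}
V(D1) = q^-5 - 2q^-4 + 2q^-3 - 2q^-2 + 2q^-1 - 1 + q  (w -4, c 12, <D> = A^-16 - A^-12 + 2A^-8 - 2A^-4 + 2 - 2A^4 + A^8)
V(D2) = -q^-4 + q^-3 + q^-1  (w -2, c 14, <D> = A^-2 + A^6 - A^10)
V(D3) = q^-5 - 2q^-4 + 2q^-3 - 2q^-2 + 2q^-1 - 1 + q  [14 crossings, <D> = A^-16 - A^-12 + 2A^-8 - 2A^-4 + 2 - 2A^4 + A^8, w = -4]
V(D4) = -q^-3 + 2q^-2 - 2q^-1 + 3 - 2q + 2q^2 - q^3  (w 0, c 12, <D> = -A^-12 + 2A^-8 - 2A^-4 + 3 - 2A^4 + 2A^8 - A^12)
why: 3 values of V(q) split the 4 diagrams


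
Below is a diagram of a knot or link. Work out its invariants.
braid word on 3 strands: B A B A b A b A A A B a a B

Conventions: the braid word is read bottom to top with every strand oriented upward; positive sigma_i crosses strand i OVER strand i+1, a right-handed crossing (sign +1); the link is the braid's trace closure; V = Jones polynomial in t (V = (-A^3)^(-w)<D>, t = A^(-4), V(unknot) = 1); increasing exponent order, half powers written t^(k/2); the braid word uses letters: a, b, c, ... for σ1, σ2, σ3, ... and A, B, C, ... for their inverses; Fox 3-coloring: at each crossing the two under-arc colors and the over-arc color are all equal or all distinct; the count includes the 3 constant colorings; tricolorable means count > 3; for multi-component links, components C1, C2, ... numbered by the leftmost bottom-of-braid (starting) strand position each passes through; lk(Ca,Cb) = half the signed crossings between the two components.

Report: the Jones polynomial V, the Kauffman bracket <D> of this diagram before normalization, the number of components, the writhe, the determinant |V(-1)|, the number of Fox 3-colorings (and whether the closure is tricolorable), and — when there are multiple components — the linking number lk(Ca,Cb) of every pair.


V(t) = -t^-11 + 3t^-10 - 6t^-9 + 10t^-8 - 13t^-7 + 13t^-6 - 13t^-5 + 11t^-4 - 6t^-3 + 4t^-2 - t^-1
bracket: -A^-14 + 4A^-10 - 6A^-6 + 11A^-2 - 13A^2 + 13A^6 - 13A^10 + 10A^14 - 6A^18 + 3A^22 - A^26, w = -6
1 component, writhe -6, over 14 crossings
det 81, colorings 27 of 3^14 — tricolorable
observation: the span of V is 10, forcing >= 10 crossings in any diagram


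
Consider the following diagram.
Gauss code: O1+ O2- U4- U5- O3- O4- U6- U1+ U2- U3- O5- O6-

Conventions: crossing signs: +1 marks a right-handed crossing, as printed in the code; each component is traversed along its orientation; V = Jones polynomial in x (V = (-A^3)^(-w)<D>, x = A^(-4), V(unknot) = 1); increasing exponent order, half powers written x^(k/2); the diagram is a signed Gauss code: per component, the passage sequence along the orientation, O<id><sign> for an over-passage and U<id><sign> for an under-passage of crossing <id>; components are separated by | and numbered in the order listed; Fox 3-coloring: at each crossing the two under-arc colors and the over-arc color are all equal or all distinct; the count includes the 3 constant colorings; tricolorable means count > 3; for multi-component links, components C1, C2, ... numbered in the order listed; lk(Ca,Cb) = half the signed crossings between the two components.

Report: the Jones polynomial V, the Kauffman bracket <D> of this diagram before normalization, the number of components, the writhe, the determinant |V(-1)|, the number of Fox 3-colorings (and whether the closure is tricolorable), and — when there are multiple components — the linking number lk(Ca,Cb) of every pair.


Jones polynomial: V(x) = -x^-4 + x^-3 + x^-1
<D> = A^-8 + 1 - A^4; writhe -4
components 1, writhe -4 (6 crossings)
3-colorings: 9 of 3^6, det 3 — tricolorable
note: w = -4 (over 6 crossings) is diagram-only; (-A^3)^(4) removes it from V


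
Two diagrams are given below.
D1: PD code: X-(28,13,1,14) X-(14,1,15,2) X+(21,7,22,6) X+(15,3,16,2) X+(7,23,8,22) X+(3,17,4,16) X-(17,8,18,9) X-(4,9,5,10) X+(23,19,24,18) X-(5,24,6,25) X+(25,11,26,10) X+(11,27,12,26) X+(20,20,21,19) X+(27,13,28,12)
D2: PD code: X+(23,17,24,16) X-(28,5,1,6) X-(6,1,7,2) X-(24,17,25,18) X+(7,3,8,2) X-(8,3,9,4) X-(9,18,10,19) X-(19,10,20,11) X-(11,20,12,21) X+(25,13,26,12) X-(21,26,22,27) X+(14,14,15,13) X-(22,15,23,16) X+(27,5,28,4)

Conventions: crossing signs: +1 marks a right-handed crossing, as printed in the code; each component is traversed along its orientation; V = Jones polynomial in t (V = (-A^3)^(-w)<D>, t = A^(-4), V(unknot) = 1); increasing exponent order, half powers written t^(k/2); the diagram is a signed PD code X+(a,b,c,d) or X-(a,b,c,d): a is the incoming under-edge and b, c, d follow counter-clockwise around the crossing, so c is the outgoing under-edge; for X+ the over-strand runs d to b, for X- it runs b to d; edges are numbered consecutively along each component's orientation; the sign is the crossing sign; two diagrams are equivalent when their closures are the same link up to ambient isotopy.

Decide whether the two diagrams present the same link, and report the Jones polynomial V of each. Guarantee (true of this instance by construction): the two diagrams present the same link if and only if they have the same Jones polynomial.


same link: no
V(D1) = t - t^2 + 2t^3 - t^4 + t^5 - t^6  [14 crossings, <D> = -A^-12 + A^-8 - A^-4 + 2 - A^4 + A^8, w = +4]
V(D2) = -t^-4 + t^-3 + t^-1  (w -4, c 14, <D> = A^-8 + 1 - A^4)
note: comparing 2 Jones polynomials yields 2 groups
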